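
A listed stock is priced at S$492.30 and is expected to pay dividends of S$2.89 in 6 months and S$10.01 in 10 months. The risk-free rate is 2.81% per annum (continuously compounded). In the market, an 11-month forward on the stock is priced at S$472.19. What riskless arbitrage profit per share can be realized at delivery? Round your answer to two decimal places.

PV(dividends) I = 2.89·e^(−0.0281·6/12) + 10.01·e^(−0.0281·10/12) = 12.6280
Fair forward F* = (S − I)·e^(rT) = (492.30 − 12.6280)·e^0.025758 = 479.6720 × 1.026093 = 492.1881
Market S$472.19 < fair 492.1881: forward underpriced → reverse cash-and-carry (short the stock, invest proceeds at r, pay the dividends, go long the forward).
Profit at T = |F_mkt − F*| = |472.19 − 492.1881| = S$20.00 per share

S$20.00 per share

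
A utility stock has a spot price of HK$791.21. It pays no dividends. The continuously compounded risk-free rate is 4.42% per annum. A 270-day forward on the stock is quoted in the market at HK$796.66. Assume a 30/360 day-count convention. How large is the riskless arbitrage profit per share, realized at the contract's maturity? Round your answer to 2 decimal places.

HK$21.22 per share

Fair forward: F* = S·e^(carry·T), with carry = r = 0.0442
F* = 791.21 · e^(0.0442 × 270/360) = 791.21 · e^0.033150 = 791.21 × 1.033706 = HK$817.8785
Market HK$796.66 < fair HK$817.8785: forward underpriced → reverse cash-and-carry (short spot, go long the forward).
At maturity, profit = |F_mkt − F*| = |796.66 − 817.8785| = HK$21.22 per share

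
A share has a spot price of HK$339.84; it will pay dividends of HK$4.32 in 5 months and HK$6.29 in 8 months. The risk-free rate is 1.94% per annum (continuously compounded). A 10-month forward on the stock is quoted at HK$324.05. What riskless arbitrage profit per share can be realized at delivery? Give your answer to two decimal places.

HK$10.66 per share

PV(dividends) I = 4.32·e^(−0.0194·5/12) + 6.29·e^(−0.0194·8/12) = 10.4944
Fair forward F* = (S − I)·e^(rT) = (339.84 − 10.4944)·e^0.016167 = 329.3456 × 1.016298 = 334.7133
Market HK$324.05 < fair 334.7133: forward underpriced → reverse cash-and-carry (short the stock, invest proceeds at r, pay the dividends, go long the forward).
Profit at T = |F_mkt − F*| = |324.05 − 334.7133| = HK$10.66 per share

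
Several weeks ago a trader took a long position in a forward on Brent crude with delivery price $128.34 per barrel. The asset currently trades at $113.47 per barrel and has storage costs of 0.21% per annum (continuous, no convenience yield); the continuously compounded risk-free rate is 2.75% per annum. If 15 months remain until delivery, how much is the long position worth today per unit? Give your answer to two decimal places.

-$10.24 per barrel

Current fair forward for the remaining 15 months: F = S·e^((r + u)·T), (r + u) = 0.0275 + 0.0021 = 0.0296
F = 113.47 · e^(0.0296 × 15/12) = 113.47 × 1.037693 = 117.7470
Value of long forward = (F − K)·e^(−rT) = (117.7470 − 128.34) · e^(−0.0275·15/12)
= -10.5930 × 0.966209 = -10.24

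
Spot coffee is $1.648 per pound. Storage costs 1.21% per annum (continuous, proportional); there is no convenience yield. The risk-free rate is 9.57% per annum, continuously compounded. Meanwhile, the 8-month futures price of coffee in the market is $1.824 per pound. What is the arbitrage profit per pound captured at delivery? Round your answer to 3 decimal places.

$0.053 per pound

Fair futures: F* = S·e^(carry·T), with carry = (r + u) = 0.0957 + 0.0121 = 0.1078
F* = 1.648 · e^(0.1078 × 8/12) = 1.648 · e^0.071867 = 1.648 × 1.074512 = $1.7708
Market $1.824 > fair $1.7708: forward overpriced → cash-and-carry (buy spot, short the forward).
At maturity, profit = |F_mkt − F*| = |1.824 − 1.7708| = $0.053 per pound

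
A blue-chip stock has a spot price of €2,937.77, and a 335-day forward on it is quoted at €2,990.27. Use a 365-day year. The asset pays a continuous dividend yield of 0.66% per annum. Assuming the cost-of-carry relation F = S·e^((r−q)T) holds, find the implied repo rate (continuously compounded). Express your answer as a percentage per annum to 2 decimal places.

From F = S·e^((r−q)T): (r − q) = ln(F/S)/T
ln(2990.27/2937.77) = ln(1.017871) = 0.017713
(r − q) = 0.017713 / (335/365) = 0.019299
r = ln(F/S)/T + q = 0.019299 + 0.0066 = 0.025899
r = 2.59%

2.59%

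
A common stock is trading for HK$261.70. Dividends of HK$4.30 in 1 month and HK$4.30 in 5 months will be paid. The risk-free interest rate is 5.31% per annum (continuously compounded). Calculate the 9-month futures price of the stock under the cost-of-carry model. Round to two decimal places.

PV(dividends) I = 4.30·e^(−0.0531·1/12) + 4.30·e^(−0.0531·5/12)
I = 4.2810 + 4.2059 = 8.4869
F = (S − I)·e^(rT) = (261.70 − 8.4869) · e^(0.0531·9/12)
= 253.2131 · e^0.039825 = 253.2131 × 1.040629 = HK$263.50

HK$263.50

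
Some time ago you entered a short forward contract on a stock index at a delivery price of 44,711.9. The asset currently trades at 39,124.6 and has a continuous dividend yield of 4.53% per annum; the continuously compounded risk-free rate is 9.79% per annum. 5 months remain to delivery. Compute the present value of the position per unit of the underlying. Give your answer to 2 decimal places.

Current fair forward for the remaining 5 months: F = S·e^((r − q)·T), (r − q) = 0.0979 − 0.0453 = 0.0526
F = 39124.6 · e^(0.0526 × 5/12) = 39124.6 × 1.02215860 = 39991.5464
Value of long forward = (F − K)·e^(−rT) = (39991.5464 − 44711.9) · e^(−0.0979·5/12)
= -4720.3536 × 0.96002912 = -4531.68
Short position value = −(long value) = 4531.68

4531.68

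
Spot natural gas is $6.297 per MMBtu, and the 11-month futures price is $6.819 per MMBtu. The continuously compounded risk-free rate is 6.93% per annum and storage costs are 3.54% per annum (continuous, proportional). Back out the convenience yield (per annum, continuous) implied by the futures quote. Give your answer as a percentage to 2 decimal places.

F = S·e^((r+u−y)T) ⇒ (r+u−y) = ln(F/S)/T
ln(6.819/6.297) = 0.079640; /T ⇒ 0.086880
y = r + u − ln(F/S)/T = 0.0693 + 0.0354 − 0.086880 = 0.017820
y = 1.78%

1.78%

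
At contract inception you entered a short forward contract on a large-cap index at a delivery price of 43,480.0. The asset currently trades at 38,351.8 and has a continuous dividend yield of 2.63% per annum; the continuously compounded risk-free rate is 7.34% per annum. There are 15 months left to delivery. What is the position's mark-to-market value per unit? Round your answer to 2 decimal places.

2556.76

Current fair forward for the remaining 15 months: F = S·e^((r − q)·T), (r − q) = 0.0734 − 0.0263 = 0.0471
F = 38351.8 · e^(0.0471 × 15/12) = 38351.8 × 1.06064265 = 40677.5548
Value of long forward = (F − K)·e^(−rT) = (40677.5548 − 43480.0) · e^(−0.0734·15/12)
= -2802.4452 × 0.91233320 = -2556.76
Short position value = −(long value) = 2556.76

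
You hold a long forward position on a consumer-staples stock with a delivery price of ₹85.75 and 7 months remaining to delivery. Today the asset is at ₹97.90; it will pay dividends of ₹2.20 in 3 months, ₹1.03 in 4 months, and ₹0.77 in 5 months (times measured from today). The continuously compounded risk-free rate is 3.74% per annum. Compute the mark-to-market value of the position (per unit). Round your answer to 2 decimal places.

₹10.05

PV(remaining dividends) I = 2.20·e^(−0.0374·3/12) + 1.03·e^(−0.0374·4/12) + 0.77·e^(−0.0374·5/12) = 3.9549
Current forward F = (S − I)·e^(rT) = (97.90 − 3.9549)·e^(0.0374·7/12) = 93.9451 × 1.022056 = 96.0172
Value (long) = (F − K)·e^(−rT) = (96.0172 − 85.75) × 0.978420 = 10.0456
Value = ₹10.05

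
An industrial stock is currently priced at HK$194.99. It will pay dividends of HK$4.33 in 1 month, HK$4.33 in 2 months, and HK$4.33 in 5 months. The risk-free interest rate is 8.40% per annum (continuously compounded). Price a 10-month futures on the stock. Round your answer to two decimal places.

PV(dividends) I = 4.33·e^(−0.0840·1/12) + 4.33·e^(−0.0840·2/12) + 4.33·e^(−0.0840·5/12)
I = 4.2998 + 4.2698 + 4.1811 = 12.7507
F = (S − I)·e^(rT) = (194.99 − 12.7507) · e^(0.0840·10/12)
= 182.2393 · e^0.070000 = 182.2393 × 1.072508 = HK$195.45

HK$195.45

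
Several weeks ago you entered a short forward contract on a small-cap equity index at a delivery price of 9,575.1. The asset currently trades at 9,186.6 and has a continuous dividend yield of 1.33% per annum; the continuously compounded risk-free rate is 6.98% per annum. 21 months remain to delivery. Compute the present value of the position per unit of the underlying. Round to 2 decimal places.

Current fair forward for the remaining 21 months: F = S·e^((r − q)·T), (r − q) = 0.0698 − 0.0133 = 0.0565
F = 9186.6 · e^(0.0565 × 21/12) = 9186.6 × 1.10392830 = 10141.3477
Value of long forward = (F − K)·e^(−rT) = (10141.3477 − 9575.1) · e^(−0.0698·21/12)
= 566.2477 × 0.88501561 = 501.14
Short position value = −(long value) = -501.14

-501.14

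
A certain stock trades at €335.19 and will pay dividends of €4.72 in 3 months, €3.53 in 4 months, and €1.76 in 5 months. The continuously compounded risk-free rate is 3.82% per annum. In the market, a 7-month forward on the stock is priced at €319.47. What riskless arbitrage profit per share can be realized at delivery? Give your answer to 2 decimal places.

PV(dividends) I = 4.72·e^(−0.0382·3/12) + 3.53·e^(−0.0382·4/12) + 1.76·e^(−0.0382·5/12) = 9.8927
Fair forward F* = (S − I)·e^(rT) = (335.19 − 9.8927)·e^0.022283 = 325.2973 × 1.022533 = 332.6272
Market €319.47 < fair 332.6272: forward underpriced → reverse cash-and-carry (short the stock, invest proceeds at r, pay the dividends, go long the forward).
Profit at T = |F_mkt − F*| = |319.47 − 332.6272| = €13.16 per share

€13.16 per share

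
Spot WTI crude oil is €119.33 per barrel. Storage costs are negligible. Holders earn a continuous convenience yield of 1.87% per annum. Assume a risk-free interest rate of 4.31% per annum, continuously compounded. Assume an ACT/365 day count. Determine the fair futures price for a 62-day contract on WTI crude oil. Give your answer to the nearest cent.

Net carry = r + u − y = 0.0431 + 0.0000 − 0.0187 = 0.0244
F = S·e^((r+u−y)T) = 119.33 · e^(0.0244 × 62/365) = 119.33 · e^0.004145
= 119.33 × 1.004154 = €119.83 per barrel

€119.83 per barrel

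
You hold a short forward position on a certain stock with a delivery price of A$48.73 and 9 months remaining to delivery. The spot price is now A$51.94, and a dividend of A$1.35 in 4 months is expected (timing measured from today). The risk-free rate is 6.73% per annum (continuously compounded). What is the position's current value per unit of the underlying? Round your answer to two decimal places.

-A$4.29

PV(remaining dividends) I = 1.35·e^(−0.0673·4/12) = 1.3201
Current forward F = (S − I)·e^(rT) = (51.94 − 1.3201)·e^(0.0673·9/12) = 50.6199 × 1.051771 = 53.2405
Value (long) = (F − K)·e^(−rT) = (53.2405 − 48.73) × 0.950778 = 4.2885
Short position value = −(long value) = -A$4.29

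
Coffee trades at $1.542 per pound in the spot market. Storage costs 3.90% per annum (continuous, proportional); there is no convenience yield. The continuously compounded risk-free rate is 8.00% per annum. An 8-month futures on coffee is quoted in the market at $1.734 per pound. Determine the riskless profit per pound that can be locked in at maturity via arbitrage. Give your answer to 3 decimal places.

Fair futures: F* = S·e^(carry·T), with carry = (r + u) = 0.0800 + 0.0390 = 0.1190
F* = 1.542 · e^(0.1190 × 8/12) = 1.542 · e^0.079333 = 1.542 × 1.082565 = $1.6693
Market $1.734 > fair $1.6693: forward overpriced → cash-and-carry (buy spot, short the forward).
At maturity, profit = |F_mkt − F*| = |1.734 − 1.6693| = $0.065 per pound

$0.065 per pound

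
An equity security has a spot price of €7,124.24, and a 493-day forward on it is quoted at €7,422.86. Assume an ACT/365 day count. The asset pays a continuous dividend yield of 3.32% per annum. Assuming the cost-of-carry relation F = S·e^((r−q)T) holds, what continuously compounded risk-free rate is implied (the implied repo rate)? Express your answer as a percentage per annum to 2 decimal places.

From F = S·e^((r−q)T): (r − q) = ln(F/S)/T
ln(7422.86/7124.24) = ln(1.041916) = 0.041061
(r − q) = 0.041061 / (493/365) = 0.030400
r = ln(F/S)/T + q = 0.030400 + 0.0332 = 0.063600
r = 6.36%

6.36%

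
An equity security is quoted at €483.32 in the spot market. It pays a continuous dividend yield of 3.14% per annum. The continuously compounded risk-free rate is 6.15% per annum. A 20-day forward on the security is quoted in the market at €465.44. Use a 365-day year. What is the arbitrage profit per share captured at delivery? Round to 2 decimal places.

Fair forward: F* = S·e^(carry·T), with carry = (r − q) = 0.0615 − 0.0314 = 0.0301
F* = 483.32 · e^(0.0301 × 20/365) = 483.32 · e^0.001649 = 483.32 × 1.001650 = €484.1175
Market €465.44 < fair €484.1175: forward underpriced → reverse cash-and-carry (short spot, go long the forward).
At maturity, profit = |F_mkt − F*| = |465.44 − 484.1175| = €18.68 per share

€18.68 per share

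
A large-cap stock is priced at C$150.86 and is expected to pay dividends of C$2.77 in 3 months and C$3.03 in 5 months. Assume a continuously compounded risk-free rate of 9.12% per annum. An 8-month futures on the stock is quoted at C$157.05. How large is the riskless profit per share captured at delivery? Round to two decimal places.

C$2.71 per share

PV(dividends) I = 2.77·e^(−0.0912·3/12) + 3.03·e^(−0.0912·5/12) = 5.6246
Fair futures F* = (S − I)·e^(rT) = (150.86 − 5.6246)·e^0.060800 = 145.2354 × 1.062686 = 154.3396
Market C$157.05 > fair 154.3396: forward overpriced → cash-and-carry (borrow at r, buy the stock and collect the dividends, short the forward).
Profit at T = |F_mkt − F*| = |157.05 − 154.3396| = C$2.71 per share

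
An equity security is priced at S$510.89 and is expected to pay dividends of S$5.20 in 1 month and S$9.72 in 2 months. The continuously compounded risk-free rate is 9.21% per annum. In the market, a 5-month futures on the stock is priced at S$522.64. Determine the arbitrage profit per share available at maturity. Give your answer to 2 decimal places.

PV(dividends) I = 5.20·e^(−0.0921·1/12) + 9.72·e^(−0.0921·2/12) = 14.7322
Fair futures F* = (S − I)·e^(rT) = (510.89 − 14.7322)·e^0.038375 = 496.1578 × 1.039121 = 515.5680
Market S$522.64 > fair 515.5680: forward overpriced → cash-and-carry (borrow at r, buy the stock and collect the dividends, short the forward).
Profit at T = |F_mkt − F*| = |522.64 − 515.5680| = S$7.07 per share

S$7.07 per share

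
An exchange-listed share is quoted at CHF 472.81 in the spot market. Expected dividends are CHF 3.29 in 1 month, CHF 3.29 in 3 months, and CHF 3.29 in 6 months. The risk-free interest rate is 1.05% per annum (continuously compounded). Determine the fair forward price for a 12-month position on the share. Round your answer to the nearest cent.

CHF 467.86

PV(dividends) I = 3.29·e^(−0.0105·1/12) + 3.29·e^(−0.0105·3/12) + 3.29·e^(−0.0105·6/12)
I = 3.2871 + 3.2814 + 3.2728 = 9.8413
F = (S − I)·e^(rT) = (472.81 − 9.8413) · e^(0.0105·12/12)
= 462.9687 · e^0.010500 = 462.9687 × 1.010555 = CHF 467.86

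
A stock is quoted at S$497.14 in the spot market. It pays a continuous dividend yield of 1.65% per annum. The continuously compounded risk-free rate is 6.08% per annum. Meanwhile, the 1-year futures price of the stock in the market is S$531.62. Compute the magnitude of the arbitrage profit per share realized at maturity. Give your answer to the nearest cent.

S$11.96 per share

Fair futures: F* = S·e^(carry·T), with carry = (r − q) = 0.0608 − 0.0165 = 0.0443
F* = 497.14 · e^(0.0443 × 12/12) = 497.14 · e^0.044300 = 497.14 × 1.045296 = S$519.6585
Market S$531.62 > fair S$519.6585: forward overpriced → cash-and-carry (buy spot, short the forward).
At maturity, profit = |F_mkt − F*| = |531.62 − 519.6585| = S$11.96 per share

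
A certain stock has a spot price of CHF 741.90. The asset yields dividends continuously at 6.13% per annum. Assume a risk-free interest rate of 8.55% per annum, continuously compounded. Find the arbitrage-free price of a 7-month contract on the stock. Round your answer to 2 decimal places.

CHF 752.45

F = S·e^((r − q)T) = 741.90 · e^((0.0855 − 0.0613) × 7/12)
= 741.90 · e^0.014117 = 741.90 × 1.014217
F = CHF 752.45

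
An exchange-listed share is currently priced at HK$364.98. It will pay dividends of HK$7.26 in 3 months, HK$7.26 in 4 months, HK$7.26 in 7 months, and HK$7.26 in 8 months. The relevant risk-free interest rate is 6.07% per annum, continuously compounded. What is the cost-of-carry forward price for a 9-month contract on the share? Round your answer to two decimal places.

HK$352.42

PV(dividends) I = 7.26·e^(−0.0607·3/12) + 7.26·e^(−0.0607·4/12) + 7.26·e^(−0.0607·7/12) + 7.26·e^(−0.0607·8/12)
I = 7.1507 + 7.1146 + 7.0074 + 6.9721 = 28.2448
F = (S − I)·e^(rT) = (364.98 − 28.2448) · e^(0.0607·9/12)
= 336.7352 · e^0.045525 = 336.7352 × 1.046577 = HK$352.42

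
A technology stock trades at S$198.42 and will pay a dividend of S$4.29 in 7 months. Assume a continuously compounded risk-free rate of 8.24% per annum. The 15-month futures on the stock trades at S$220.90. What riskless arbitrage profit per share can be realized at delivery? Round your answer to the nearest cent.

PV(dividends) I = 4.29·e^(−0.0824·7/12) = 4.0887
Fair futures F* = (S − I)·e^(rT) = (198.42 − 4.0887)·e^0.103000 = 194.3313 × 1.108491 = 215.4145
Market S$220.90 > fair 215.4145: forward overpriced → cash-and-carry (borrow at r, buy the stock and collect the dividends, short the forward).
Profit at T = |F_mkt − F*| = |220.90 − 215.4145| = S$5.49 per share

S$5.49 per share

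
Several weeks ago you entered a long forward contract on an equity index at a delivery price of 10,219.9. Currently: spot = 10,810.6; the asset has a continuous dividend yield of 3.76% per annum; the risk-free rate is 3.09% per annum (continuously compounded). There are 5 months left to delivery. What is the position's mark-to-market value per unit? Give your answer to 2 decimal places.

Current fair forward for the remaining 5 months: F = S·e^((r − q)·T), (r − q) = 0.0309 − 0.0376 = -0.0067
F = 10810.6 · e^(-0.0067 × 5/12) = 10810.6 × 0.99721223 = 10780.4625
Value of long forward = (F − K)·e^(−rT) = (10780.4625 − 10219.9) · e^(−0.0309·5/12)
= 560.5625 × 0.98720753 = 553.39

553.39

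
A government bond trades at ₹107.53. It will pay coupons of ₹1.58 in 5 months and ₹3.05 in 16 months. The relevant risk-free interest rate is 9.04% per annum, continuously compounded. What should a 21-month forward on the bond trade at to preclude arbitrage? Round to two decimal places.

₹121.01

PV(coupons) I = 1.58·e^(−0.0904·5/12) + 3.05·e^(−0.0904·16/12)
I = 1.5216 + 2.7037 = 4.2253
F = (S − I)·e^(rT) = (107.53 − 4.2253) · e^(0.0904·21/12)
= 103.3047 · e^0.158200 = 103.3047 × 1.171400 = ₹121.01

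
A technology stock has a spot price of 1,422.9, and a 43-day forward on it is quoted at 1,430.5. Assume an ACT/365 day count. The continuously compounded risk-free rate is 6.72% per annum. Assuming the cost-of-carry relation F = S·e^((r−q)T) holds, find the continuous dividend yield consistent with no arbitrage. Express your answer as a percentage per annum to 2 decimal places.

2.20%

From F = S·e^((r−q)T): (r − q) = ln(F/S)/T
ln(1430.5/1422.9) = ln(1.005341) = 0.005327
(r − q) = 0.005327 / (43/365) = 0.045218
q = r − ln(F/S)/T = 0.0672 − 0.045218 = 0.021982
q = 2.20%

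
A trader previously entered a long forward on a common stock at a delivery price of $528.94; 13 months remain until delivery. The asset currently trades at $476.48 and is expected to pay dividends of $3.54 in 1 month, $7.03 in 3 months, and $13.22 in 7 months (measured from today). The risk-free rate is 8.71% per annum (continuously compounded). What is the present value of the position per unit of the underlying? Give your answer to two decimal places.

PV(remaining dividends) I = 3.54·e^(−0.0871·1/12) + 7.03·e^(−0.0871·3/12) + 13.22·e^(−0.0871·7/12) = 22.9581
Current forward F = (S − I)·e^(rT) = (476.48 − 22.9581)·e^(0.0871·13/12) = 453.5219 × 1.098953 = 498.3993
Value (long) = (F − K)·e^(−rT) = (498.3993 − 528.94) × 0.909957 = -27.7907
Value = -$27.79

-$27.79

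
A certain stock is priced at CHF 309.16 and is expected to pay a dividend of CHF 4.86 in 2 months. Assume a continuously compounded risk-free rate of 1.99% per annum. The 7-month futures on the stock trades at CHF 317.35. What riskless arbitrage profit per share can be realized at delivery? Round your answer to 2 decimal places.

PV(dividends) I = 4.86·e^(−0.0199·2/12) = 4.8439
Fair futures F* = (S − I)·e^(rT) = (309.16 − 4.8439)·e^0.011608 = 304.3161 × 1.011676 = 307.8693
Market CHF 317.35 > fair 307.8693: forward overpriced → cash-and-carry (borrow at r, buy the stock and collect the dividends, short the forward).
Profit at T = |F_mkt − F*| = |317.35 − 307.8693| = CHF 9.48 per share

CHF 9.48 per share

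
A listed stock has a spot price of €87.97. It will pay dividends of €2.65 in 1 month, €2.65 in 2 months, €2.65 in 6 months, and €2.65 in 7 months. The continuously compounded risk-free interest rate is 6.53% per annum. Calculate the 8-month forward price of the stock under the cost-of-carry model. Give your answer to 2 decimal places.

PV(dividends) I = 2.65·e^(−0.0653·1/12) + 2.65·e^(−0.0653·2/12) + 2.65·e^(−0.0653·6/12) + 2.65·e^(−0.0653·7/12)
I = 2.6356 + 2.6213 + 2.5649 + 2.5510 = 10.3728
F = (S − I)·e^(rT) = (87.97 − 10.3728) · e^(0.0653·8/12)
= 77.5972 · e^0.043533 = 77.5972 × 1.044494 = €81.05

€81.05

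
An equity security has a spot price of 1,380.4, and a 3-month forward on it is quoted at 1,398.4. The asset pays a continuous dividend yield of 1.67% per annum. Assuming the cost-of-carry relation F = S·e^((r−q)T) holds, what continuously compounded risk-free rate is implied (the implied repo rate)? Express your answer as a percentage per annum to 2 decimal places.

From F = S·e^((r−q)T): (r − q) = ln(F/S)/T
ln(1398.4/1380.4) = ln(1.013040) = 0.012956
(r − q) = 0.012956 / (3/12) = 0.051824
r = ln(F/S)/T + q = 0.051824 + 0.0167 = 0.068524
r = 6.85%

6.85%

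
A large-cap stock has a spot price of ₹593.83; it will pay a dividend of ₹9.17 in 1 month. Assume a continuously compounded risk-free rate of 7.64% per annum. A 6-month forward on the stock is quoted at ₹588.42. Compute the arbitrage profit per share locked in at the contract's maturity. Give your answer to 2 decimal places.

PV(dividends) I = 9.17·e^(−0.0764·1/12) = 9.1118
Fair forward F* = (S − I)·e^(rT) = (593.83 − 9.1118)·e^0.038200 = 584.7182 × 1.038939 = 607.4865
Market ₹588.42 < fair 607.4865: forward underpriced → reverse cash-and-carry (short the stock, invest proceeds at r, pay the dividends, go long the forward).
Profit at T = |F_mkt − F*| = |588.42 − 607.4865| = ₹19.07 per share

₹19.07 per share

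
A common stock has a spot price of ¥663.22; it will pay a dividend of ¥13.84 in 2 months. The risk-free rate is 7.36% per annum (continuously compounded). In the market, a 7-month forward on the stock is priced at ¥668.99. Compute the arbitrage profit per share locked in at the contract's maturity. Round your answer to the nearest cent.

PV(dividends) I = 13.84·e^(−0.0736·2/12) = 13.6713
Fair forward F* = (S − I)·e^(rT) = (663.22 − 13.6713)·e^0.042933 = 649.5487 × 1.043868 = 678.0431
Market ¥668.99 < fair 678.0431: forward underpriced → reverse cash-and-carry (short the stock, invest proceeds at r, pay the dividends, go long the forward).
Profit at T = |F_mkt − F*| = |668.99 − 678.0431| = ¥9.05 per share

¥9.05 per share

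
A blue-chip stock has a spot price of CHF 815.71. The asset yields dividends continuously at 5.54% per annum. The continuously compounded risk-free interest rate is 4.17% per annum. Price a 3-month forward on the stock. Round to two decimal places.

CHF 812.92

F = S·e^((r − q)T) = 815.71 · e^((0.0417 − 0.0554) × 3/12)
= 815.71 · e^-0.003425 = 815.71 × 0.996581
F = CHF 812.92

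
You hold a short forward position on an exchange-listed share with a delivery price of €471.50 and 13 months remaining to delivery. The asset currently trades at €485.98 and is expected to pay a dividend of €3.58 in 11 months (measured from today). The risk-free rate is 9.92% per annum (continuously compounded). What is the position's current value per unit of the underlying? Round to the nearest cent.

-€59.25

PV(remaining dividends) I = 3.58·e^(−0.0992·11/12) = 3.2688
Current forward F = (S − I)·e^(rT) = (485.98 − 3.2688)·e^(0.0992·13/12) = 482.7112 × 1.113454 = 537.4767
Value (long) = (F − K)·e^(−rT) = (537.4767 − 471.50) × 0.898106 = 59.2541
Short position value = −(long value) = -€59.25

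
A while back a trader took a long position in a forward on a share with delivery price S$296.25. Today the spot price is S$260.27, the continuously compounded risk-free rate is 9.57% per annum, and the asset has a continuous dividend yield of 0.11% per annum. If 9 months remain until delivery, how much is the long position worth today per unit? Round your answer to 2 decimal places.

-S$15.68

Current fair forward for the remaining 9 months: F = S·e^((r − q)·T), (r − q) = 0.0957 − 0.0011 = 0.0946
F = 260.27 · e^(0.0946 × 9/12) = 260.27 × 1.073528 = 279.4071
Value of long forward = (F − K)·e^(−rT) = (279.4071 − 296.25) · e^(−0.0957·9/12)
= -16.8429 × 0.930740 = -15.68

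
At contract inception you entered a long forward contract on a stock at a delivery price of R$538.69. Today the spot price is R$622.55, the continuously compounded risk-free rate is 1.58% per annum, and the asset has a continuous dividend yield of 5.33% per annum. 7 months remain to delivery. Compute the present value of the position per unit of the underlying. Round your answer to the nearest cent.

R$69.74

Current fair forward for the remaining 7 months: F = S·e^((r − q)·T), (r − q) = 0.0158 − 0.0533 = -0.0375
F = 622.55 · e^(-0.0375 × 7/12) = 622.55 × 0.978363 = 609.0799
Value of long forward = (F − K)·e^(−rT) = (609.0799 − 538.69) · e^(−0.0158·7/12)
= 70.3899 × 0.990826 = 69.74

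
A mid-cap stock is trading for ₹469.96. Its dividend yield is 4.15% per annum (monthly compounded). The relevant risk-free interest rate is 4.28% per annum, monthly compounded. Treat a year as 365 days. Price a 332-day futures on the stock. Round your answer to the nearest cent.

F = S · (1+r/12)^(12T) / (1+q/12)^(12T)
= 469.96 × 1.039626 / 1.038402 = 469.96 × 1.001179
F = ₹470.51

₹470.51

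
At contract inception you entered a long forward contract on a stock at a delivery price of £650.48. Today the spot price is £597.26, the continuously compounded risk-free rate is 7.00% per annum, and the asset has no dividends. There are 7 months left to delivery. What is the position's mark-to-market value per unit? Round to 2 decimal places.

-£27.19

Current fair forward for the remaining 7 months: F = S·e^(r·T), r = 0.0700
F = 597.26 · e^(0.0700 × 7/12) = 597.26 × 1.041678 = 622.1526
Value of long forward = (F − K)·e^(−rT) = (622.1526 − 650.48) · e^(−0.0700·7/12)
= -28.3274 × 0.959989 = -27.19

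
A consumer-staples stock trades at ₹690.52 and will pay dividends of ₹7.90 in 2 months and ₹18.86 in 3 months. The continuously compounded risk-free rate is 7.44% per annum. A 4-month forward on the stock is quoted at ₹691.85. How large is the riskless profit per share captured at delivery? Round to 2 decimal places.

PV(dividends) I = 7.90·e^(−0.0744·2/12) + 18.86·e^(−0.0744·3/12) = 26.3151
Fair forward F* = (S − I)·e^(rT) = (690.52 − 26.3151)·e^0.024800 = 664.2049 × 1.025110 = 680.8831
Market ₹691.85 > fair 680.8831: forward overpriced → cash-and-carry (borrow at r, buy the stock and collect the dividends, short the forward).
Profit at T = |F_mkt − F*| = |691.85 − 680.8831| = ₹10.97 per share

₹10.97 per share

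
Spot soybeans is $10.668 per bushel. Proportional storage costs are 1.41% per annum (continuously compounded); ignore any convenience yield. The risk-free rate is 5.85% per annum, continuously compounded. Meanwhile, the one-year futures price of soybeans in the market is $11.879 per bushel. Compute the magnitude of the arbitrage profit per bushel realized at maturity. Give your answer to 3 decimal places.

$0.408 per bushel

Fair futures: F* = S·e^(carry·T), with carry = (r + u) = 0.0585 + 0.0141 = 0.0726
F* = 10.668 · e^(0.0726 × 12/12) = 10.668 · e^0.072600 = 10.668 × 1.075300 = $11.4713
Market $11.879 > fair $11.4713: forward overpriced → cash-and-carry (buy spot, short the forward).
At maturity, profit = |F_mkt − F*| = |11.879 − 11.4713| = $0.408 per bushel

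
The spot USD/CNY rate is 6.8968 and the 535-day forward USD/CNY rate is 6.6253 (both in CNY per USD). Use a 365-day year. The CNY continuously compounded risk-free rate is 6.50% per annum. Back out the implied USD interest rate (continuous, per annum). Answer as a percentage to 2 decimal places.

F = S·e^((r_CNY − r_USD)T) ⇒ r_USD = r_CNY − ln(F/S)/T
ln(6.6253/6.8968) = -0.040162; /(535/365) = -0.027400
r_USD = 0.0650 + 0.027400 = 0.092400
r_USD = 9.24%

9.24%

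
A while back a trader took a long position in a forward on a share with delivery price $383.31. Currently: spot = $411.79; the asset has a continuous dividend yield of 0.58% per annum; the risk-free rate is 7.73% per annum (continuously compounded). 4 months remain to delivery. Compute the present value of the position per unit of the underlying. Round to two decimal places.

$37.44

Current fair forward for the remaining 4 months: F = S·e^((r − q)·T), (r − q) = 0.0773 − 0.0058 = 0.0715
F = 411.79 · e^(0.0715 × 4/12) = 411.79 × 1.024120 = 421.7224
Value of long forward = (F − K)·e^(−rT) = (421.7224 − 383.31) · e^(−0.0773·4/12)
= 38.4124 × 0.974562 = 37.44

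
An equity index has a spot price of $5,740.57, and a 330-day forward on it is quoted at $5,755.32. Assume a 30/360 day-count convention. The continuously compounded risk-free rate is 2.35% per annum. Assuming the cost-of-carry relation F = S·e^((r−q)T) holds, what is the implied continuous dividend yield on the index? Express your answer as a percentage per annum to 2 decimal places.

From F = S·e^((r−q)T): (r − q) = ln(F/S)/T
ln(5755.32/5740.57) = ln(1.002569) = 0.002566
(r − q) = 0.002566 / (330/360) = 0.002799
q = r − ln(F/S)/T = 0.0235 − 0.002799 = 0.020701
q = 2.07%

2.07%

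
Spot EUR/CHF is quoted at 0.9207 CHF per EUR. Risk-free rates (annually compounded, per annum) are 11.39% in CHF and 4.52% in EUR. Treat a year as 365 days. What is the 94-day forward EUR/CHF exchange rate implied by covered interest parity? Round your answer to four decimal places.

By covered interest parity, F = S · (1+r_CHF)^T / (1+r_EUR)^T
= 0.9207 × 1.028169 / 1.011450 = 0.9207 × 1.016530
F = 0.9359 CHF per EUR

0.9359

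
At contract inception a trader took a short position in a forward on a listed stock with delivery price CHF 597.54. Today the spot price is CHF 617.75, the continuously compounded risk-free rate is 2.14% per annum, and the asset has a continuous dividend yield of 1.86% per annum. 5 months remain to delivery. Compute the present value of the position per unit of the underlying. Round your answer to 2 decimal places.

Current fair forward for the remaining 5 months: F = S·e^((r − q)·T), (r − q) = 0.0214 − 0.0186 = 0.0028
F = 617.75 · e^(0.0028 × 5/12) = 617.75 × 1.001167 = 618.4709
Value of long forward = (F − K)·e^(−rT) = (618.4709 − 597.54) · e^(−0.0214·5/12)
= 20.9309 × 0.991123 = 20.75
Short position value = −(long value) = -CHF 20.75

-CHF 20.75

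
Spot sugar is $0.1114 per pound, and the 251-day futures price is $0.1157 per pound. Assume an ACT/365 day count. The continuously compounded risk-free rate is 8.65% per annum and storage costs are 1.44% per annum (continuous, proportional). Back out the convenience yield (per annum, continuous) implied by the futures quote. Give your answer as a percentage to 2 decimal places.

F = S·e^((r+u−y)T) ⇒ (r+u−y) = ln(F/S)/T
ln(0.1157/0.1114) = 0.037873; /T ⇒ 0.055074
y = r + u − ln(F/S)/T = 0.0865 + 0.0144 − 0.055074 = 0.045826
y = 4.58%

4.58%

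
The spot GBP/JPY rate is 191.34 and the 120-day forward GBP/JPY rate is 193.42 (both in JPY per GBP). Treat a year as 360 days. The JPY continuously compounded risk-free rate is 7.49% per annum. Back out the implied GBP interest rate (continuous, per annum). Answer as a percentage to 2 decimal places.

F = S·e^((r_JPY − r_GBP)T) ⇒ r_GBP = r_JPY − ln(F/S)/T
ln(193.42/191.34) = 0.010812; /(120/360) = 0.032436
r_GBP = 0.0749 − 0.032436 = 0.042464
r_GBP = 4.25%

4.25%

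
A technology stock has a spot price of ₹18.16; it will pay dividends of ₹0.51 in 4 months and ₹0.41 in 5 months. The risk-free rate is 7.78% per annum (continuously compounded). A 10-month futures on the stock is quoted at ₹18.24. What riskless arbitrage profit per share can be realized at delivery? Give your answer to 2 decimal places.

₹0.18 per share

PV(dividends) I = 0.51·e^(−0.0778·4/12) + 0.41·e^(−0.0778·5/12) = 0.8939
Fair futures F* = (S − I)·e^(rT) = (18.16 − 0.8939)·e^0.064833 = 17.2661 × 1.066981 = 18.4226
Market ₹18.24 < fair 18.4226: forward underpriced → reverse cash-and-carry (short the stock, invest proceeds at r, pay the dividends, go long the forward).
Profit at T = |F_mkt − F*| = |18.24 − 18.4226| = ₹0.18 per share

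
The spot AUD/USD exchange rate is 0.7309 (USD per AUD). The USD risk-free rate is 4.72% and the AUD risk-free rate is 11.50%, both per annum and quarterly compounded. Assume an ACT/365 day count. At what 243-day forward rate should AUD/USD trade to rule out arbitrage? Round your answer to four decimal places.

By covered interest parity, F = S · (1+r_USD/4)^(4T) / (1+r_AUD/4)^(4T)
= 0.7309 × 1.031733 / 1.078404 = 0.7309 × 0.956722
F = 0.6993 USD per AUD

0.6993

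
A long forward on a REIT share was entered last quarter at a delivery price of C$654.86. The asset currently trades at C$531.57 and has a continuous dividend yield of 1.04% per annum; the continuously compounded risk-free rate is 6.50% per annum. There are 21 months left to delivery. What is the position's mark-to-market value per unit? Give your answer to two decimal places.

Current fair forward for the remaining 21 months: F = S·e^((r − q)·T), (r − q) = 0.0650 − 0.0104 = 0.0546
F = 531.57 · e^(0.0546 × 21/12) = 531.57 × 1.100264 = 584.8673
Value of long forward = (F − K)·e^(−rT) = (584.8673 − 654.86) · e^(−0.0650·21/12)
= -69.9927 × 0.892481 = -62.47

-C$62.47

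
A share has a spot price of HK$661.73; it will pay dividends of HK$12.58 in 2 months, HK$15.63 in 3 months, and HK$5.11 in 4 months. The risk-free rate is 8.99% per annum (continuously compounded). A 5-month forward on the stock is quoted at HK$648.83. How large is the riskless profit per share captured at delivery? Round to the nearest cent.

PV(dividends) I = 12.58·e^(−0.0899·2/12) + 15.63·e^(−0.0899·3/12) + 5.11·e^(−0.0899·4/12) = 32.6347
Fair forward F* = (S − I)·e^(rT) = (661.73 − 32.6347)·e^0.037458 = 629.0953 × 1.038168 = 653.1066
Market HK$648.83 < fair 653.1066: forward underpriced → reverse cash-and-carry (short the stock, invest proceeds at r, pay the dividends, go long the forward).
Profit at T = |F_mkt − F*| = |648.83 − 653.1066| = HK$4.28 per share

HK$4.28 per share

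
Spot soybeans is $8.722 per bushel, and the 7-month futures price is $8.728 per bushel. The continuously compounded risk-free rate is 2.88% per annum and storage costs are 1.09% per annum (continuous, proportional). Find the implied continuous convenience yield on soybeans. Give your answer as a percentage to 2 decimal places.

F = S·e^((r+u−y)T) ⇒ (r+u−y) = ln(F/S)/T
ln(8.728/8.722) = 0.000688; /T ⇒ 0.001179
y = r + u − ln(F/S)/T = 0.0288 + 0.0109 − 0.001179 = 0.038521
y = 3.85%

3.85%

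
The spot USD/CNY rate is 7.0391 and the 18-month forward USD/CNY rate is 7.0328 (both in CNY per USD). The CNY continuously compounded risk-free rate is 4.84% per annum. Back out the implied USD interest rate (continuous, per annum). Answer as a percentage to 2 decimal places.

F = S·e^((r_CNY − r_USD)T) ⇒ r_USD = r_CNY − ln(F/S)/T
ln(7.0328/7.0391) = -0.000895; /(18/12) = -0.000597
r_USD = 0.0484 + 0.000597 = 0.048997
r_USD = 4.90%

4.90%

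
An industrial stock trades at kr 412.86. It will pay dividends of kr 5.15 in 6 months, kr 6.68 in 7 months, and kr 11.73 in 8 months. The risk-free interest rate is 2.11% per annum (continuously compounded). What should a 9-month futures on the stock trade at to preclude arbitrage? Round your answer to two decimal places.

PV(dividends) I = 5.15·e^(−0.0211·6/12) + 6.68·e^(−0.0211·7/12) + 11.73·e^(−0.0211·8/12)
I = 5.0960 + 6.5983 + 11.5662 = 23.2605
F = (S − I)·e^(rT) = (412.86 − 23.2605) · e^(0.0211·9/12)
= 389.5995 · e^0.015825 = 389.5995 × 1.015951 = kr 395.81

kr 395.81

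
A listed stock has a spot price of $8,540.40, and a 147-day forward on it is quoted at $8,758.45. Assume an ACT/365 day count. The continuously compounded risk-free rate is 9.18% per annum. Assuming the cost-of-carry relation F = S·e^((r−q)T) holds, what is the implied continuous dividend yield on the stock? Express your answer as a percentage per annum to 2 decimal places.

2.92%

From F = S·e^((r−q)T): (r − q) = ln(F/S)/T
ln(8758.45/8540.40) = ln(1.025532) = 0.025212
(r − q) = 0.025212 / (147/365) = 0.062601
q = r − ln(F/S)/T = 0.0918 − 0.062601 = 0.029199
q = 2.92%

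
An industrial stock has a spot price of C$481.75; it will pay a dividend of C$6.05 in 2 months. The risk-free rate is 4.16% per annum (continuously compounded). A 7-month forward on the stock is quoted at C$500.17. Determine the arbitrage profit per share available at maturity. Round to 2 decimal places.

C$12.74 per share

PV(dividends) I = 6.05·e^(−0.0416·2/12) = 6.0082
Fair forward F* = (S − I)·e^(rT) = (481.75 − 6.0082)·e^0.024267 = 475.7418 × 1.024564 = 487.4279
Market C$500.17 > fair 487.4279: forward overpriced → cash-and-carry (borrow at r, buy the stock and collect the dividends, short the forward).
Profit at T = |F_mkt − F*| = |500.17 − 487.4279| = C$12.74 per share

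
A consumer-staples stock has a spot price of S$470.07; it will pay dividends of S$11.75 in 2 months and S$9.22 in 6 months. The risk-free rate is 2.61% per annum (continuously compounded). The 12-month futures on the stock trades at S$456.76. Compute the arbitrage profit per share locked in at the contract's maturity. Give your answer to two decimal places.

S$4.39 per share

PV(dividends) I = 11.75·e^(−0.0261·2/12) + 9.22·e^(−0.0261·6/12) = 20.7995
Fair futures F* = (S − I)·e^(rT) = (470.07 − 20.7995)·e^0.026100 = 449.2705 × 1.026444 = 461.1510
Market S$456.76 < fair 461.1510: forward underpriced → reverse cash-and-carry (short the stock, invest proceeds at r, pay the dividends, go long the forward).
Profit at T = |F_mkt − F*| = |456.76 − 461.1510| = S$4.39 per share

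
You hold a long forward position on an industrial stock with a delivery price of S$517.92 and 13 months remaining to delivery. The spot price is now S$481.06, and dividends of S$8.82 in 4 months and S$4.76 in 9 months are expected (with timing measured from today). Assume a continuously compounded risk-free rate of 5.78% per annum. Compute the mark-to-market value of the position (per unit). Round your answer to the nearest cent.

-S$18.63

PV(remaining dividends) I = 8.82·e^(−0.0578·4/12) + 4.76·e^(−0.0578·9/12) = 13.2098
Current forward F = (S − I)·e^(rT) = (481.06 − 13.2098)·e^(0.0578·13/12) = 467.8502 × 1.064619 = 498.0822
Value (long) = (F − K)·e^(−rT) = (498.0822 − 517.92) × 0.939303 = -18.6337
Value = -S$18.63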